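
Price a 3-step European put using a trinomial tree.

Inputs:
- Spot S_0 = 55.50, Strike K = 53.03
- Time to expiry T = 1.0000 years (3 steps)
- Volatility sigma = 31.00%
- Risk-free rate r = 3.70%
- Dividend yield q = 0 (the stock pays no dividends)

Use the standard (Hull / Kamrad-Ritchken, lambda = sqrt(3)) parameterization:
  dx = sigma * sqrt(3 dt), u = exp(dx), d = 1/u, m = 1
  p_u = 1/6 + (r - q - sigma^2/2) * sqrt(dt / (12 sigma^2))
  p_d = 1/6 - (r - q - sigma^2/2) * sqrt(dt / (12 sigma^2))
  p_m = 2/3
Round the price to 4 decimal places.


dt = T/N = 0.333333; dx = sigma*sqrt(3*dt) = 0.310000
u = exp(dx) = 1.363425; d = 1/u = 0.733447
p_u = 0.160726, p_m = 0.666667, p_d = 0.172608
Discount per step: exp(-r*dt) = 0.987742
Stock lattice S(k, j) with j the centered position index:
  k=0: S(0,+0) = 55.5000
  k=1: S(1,-1) = 40.7063; S(1,+0) = 55.5000; S(1,+1) = 75.6701
  k=2: S(2,-2) = 29.8559; S(2,-1) = 40.7063; S(2,+0) = 55.5000; S(2,+1) = 75.6701; S(2,+2) = 103.1705
  k=3: S(3,-3) = 21.8977; S(3,-2) = 29.8559; S(3,-1) = 40.7063; S(3,+0) = 55.5000; S(3,+1) = 75.6701; S(3,+2) = 103.1705; S(3,+3) = 140.6653
Terminal payoffs V(N, j) = max(K - S_T, 0):
  V(3,-3) = 31.132269; V(3,-2) = 23.174084; V(3,-1) = 12.323694; V(3,+0) = 0.000000; V(3,+1) = 0.000000; V(3,+2) = 0.000000; V(3,+3) = 0.000000
Backward induction: V(k, j) = exp(-r*dt) * [p_u * V(k+1, j+1) + p_m * V(k+1, j) + p_d * V(k+1, j-1)]
  V(2,-2) = exp(-r*dt) * [p_u*12.323694 + p_m*23.174084 + p_d*31.132269] = 22.524269
  V(2,-1) = exp(-r*dt) * [p_u*0.000000 + p_m*12.323694 + p_d*23.174084] = 12.066081
  V(2,+0) = exp(-r*dt) * [p_u*0.000000 + p_m*0.000000 + p_d*12.323694] = 2.101088
  V(2,+1) = exp(-r*dt) * [p_u*0.000000 + p_m*0.000000 + p_d*0.000000] = 0.000000
  V(2,+2) = exp(-r*dt) * [p_u*0.000000 + p_m*0.000000 + p_d*0.000000] = 0.000000
  V(1,-1) = exp(-r*dt) * [p_u*2.101088 + p_m*12.066081 + p_d*22.524269] = 12.119216
  V(1,+0) = exp(-r*dt) * [p_u*0.000000 + p_m*2.101088 + p_d*12.066081] = 3.440724
  V(1,+1) = exp(-r*dt) * [p_u*0.000000 + p_m*0.000000 + p_d*2.101088] = 0.358218
  V(0,+0) = exp(-r*dt) * [p_u*0.358218 + p_m*3.440724 + p_d*12.119216] = 4.388795

Answer: Price = V(0,0) = 4.3888


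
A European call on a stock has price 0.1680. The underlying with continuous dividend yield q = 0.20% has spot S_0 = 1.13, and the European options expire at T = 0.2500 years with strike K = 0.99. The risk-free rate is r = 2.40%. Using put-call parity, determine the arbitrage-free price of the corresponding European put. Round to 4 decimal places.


Answer: Put price = 0.0226

Derivation:
Put-call parity: C - P = S_0 * exp(-qT) - K * exp(-rT).
S_0 * exp(-qT) = 1.1300 * 0.99950012 = 1.12943514
K * exp(-rT) = 0.9900 * 0.99401796 = 0.98407778
P = C - S*exp(-qT) + K*exp(-rT)
P = 0.1680 - 1.12943514 + 0.98407778 = 0.0226


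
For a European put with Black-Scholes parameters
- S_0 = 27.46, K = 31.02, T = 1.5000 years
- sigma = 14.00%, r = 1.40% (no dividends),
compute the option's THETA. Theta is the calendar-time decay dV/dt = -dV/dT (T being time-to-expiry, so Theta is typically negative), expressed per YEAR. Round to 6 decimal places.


Answer: Theta = -0.232895

Derivation:
d1 = -0.5027388585; d2 = -0.6742031405
phi(d1) = 0.3515822095; exp(-qT) = 1.0000000000; exp(-rT) = 0.9792189646
Theta = -S*exp(-qT)*phi(d1)*sigma/(2*sqrt(T)) + r*K*exp(-rT)*N(-d2) - q*S*exp(-qT)*N(-d1)
N(-d1) = 0.6924260573; N(-d2) = 0.7499089134; sqrt(T) = 1.2247448714
Term 1 = -27.4600 * 1.0000000000 * 0.3515822095 * 0.1400 / (2 * 1.2247448714) = -0.5517976347
Term 2 = 0.0140 * 31.0200 * 0.9792189646 * 0.7499089134 = 0.3189026739
Term 3 = 0 (no dividend yield, q = 0)
Theta = -0.5517976347 + (0.3189026739) + (0.0000000000) = -0.232895


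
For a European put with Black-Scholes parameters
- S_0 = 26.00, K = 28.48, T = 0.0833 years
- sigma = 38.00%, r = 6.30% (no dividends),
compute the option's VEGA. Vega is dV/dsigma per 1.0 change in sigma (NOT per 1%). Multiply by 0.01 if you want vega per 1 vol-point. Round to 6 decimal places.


d1 = -0.7280024865; d2 = -0.8376770961
phi(d1) = 0.3060727858; exp(-qT) = 1.0000000000; exp(-rT) = 0.9947658462
Vega = S * exp(-qT) * phi(d1) * sqrt(T) = 26.0000 * 1.0000000000 * 0.3060727858 * 0.2886173938 = 2.296786

Answer: Vega = 2.296786


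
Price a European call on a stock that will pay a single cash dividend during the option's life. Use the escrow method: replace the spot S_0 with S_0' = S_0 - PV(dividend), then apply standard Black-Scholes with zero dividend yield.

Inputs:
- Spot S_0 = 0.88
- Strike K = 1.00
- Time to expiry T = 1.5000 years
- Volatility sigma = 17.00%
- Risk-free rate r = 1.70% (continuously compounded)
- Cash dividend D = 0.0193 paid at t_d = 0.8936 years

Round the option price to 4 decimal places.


PV(D) = D * exp(-r * t_d) = 0.0193 * 0.98492360 = 0.01900903
S_0' = S_0 - PV(D) = 0.8800 - 0.01900903 = 0.86099097
d1 = (ln(S_0'/K) + (r + sigma^2/2)*T) / (sigma*sqrt(T)) = -0.49228143
d2 = d1 - sigma*sqrt(T) = -0.70048806
exp(-rT) = 0.97482238
N(d1) = 0.31126020; N(d2) = 0.24181128
C = S_0' * N(d1) - K * exp(-rT) * N(d2) = 0.86099097 * 0.31126020 - 1.0000 * 0.97482238 * 0.24181128 = 0.0323

Answer: Price = 0.0323


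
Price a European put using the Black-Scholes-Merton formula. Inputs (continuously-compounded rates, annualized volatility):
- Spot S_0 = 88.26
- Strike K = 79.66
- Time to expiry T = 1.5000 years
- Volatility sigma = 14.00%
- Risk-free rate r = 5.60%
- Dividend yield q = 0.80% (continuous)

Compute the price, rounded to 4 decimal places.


d1 = (ln(S/K) + (r - q + 0.5*sigma^2) * T) / (sigma * sqrt(T)) = 1.10355010
d2 = d1 - sigma * sqrt(T) = 0.93208582
exp(-rT) = 0.91943126; exp(-qT) = 0.98807171
P = K * exp(-rT) * N(-d2) - S_0 * exp(-qT) * N(-d1)
N(-d1) = 0.13489417; N(-d2) = 0.17564609
P = 79.6600 * 0.91943126 * 0.17564609 - 88.2600 * 0.98807171 * 0.13489417 = 1.1009

Answer: Price = 1.1009


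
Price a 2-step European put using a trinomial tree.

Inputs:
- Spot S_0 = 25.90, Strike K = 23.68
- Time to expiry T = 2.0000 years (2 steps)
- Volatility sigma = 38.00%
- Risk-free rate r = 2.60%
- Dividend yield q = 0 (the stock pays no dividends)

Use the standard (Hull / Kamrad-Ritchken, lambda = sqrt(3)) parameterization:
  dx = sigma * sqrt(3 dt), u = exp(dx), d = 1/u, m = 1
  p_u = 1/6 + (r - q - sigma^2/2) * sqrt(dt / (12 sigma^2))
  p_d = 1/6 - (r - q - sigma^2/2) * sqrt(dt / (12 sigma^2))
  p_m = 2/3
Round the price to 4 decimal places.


Answer: Price = V(0,0) = 3.2694

Derivation:
dt = T/N = 1.000000; dx = sigma*sqrt(3*dt) = 0.658179
u = exp(dx) = 1.931273; d = 1/u = 0.517793
p_u = 0.131570, p_m = 0.666667, p_d = 0.201763
Discount per step: exp(-r*dt) = 0.974335
Stock lattice S(k, j) with j the centered position index:
  k=0: S(0,+0) = 25.9000
  k=1: S(1,-1) = 13.4108; S(1,+0) = 25.9000; S(1,+1) = 50.0200
  k=2: S(2,-2) = 6.9440; S(2,-1) = 13.4108; S(2,+0) = 25.9000; S(2,+1) = 50.0200; S(2,+2) = 96.6022
Terminal payoffs V(N, j) = max(K - S_T, 0):
  V(2,-2) = 16.735956; V(2,-1) = 10.269156; V(2,+0) = 0.000000; V(2,+1) = 0.000000; V(2,+2) = 0.000000
Backward induction: V(k, j) = exp(-r*dt) * [p_u * V(k+1, j+1) + p_m * V(k+1, j) + p_d * V(k+1, j-1)]
  V(1,-1) = exp(-r*dt) * [p_u*0.000000 + p_m*10.269156 + p_d*16.735956] = 9.960441
  V(1,+0) = exp(-r*dt) * [p_u*0.000000 + p_m*0.000000 + p_d*10.269156] = 2.018764
  V(1,+1) = exp(-r*dt) * [p_u*0.000000 + p_m*0.000000 + p_d*0.000000] = 0.000000
  V(0,+0) = exp(-r*dt) * [p_u*0.000000 + p_m*2.018764 + p_d*9.960441] = 3.269378


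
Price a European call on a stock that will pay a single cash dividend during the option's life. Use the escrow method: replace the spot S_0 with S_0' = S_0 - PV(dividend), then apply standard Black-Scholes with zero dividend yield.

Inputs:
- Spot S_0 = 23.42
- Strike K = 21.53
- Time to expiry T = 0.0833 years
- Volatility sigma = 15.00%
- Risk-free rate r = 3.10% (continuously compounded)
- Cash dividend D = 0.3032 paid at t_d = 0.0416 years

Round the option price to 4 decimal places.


Answer: Price = 1.6602

Derivation:
PV(D) = D * exp(-r * t_d) = 0.3032 * 0.99871123 = 0.30280925
S_0' = S_0 - PV(D) = 23.4200 - 0.30280925 = 23.11719075
d1 = (ln(S_0'/K) + (r + sigma^2/2)*T) / (sigma*sqrt(T)) = 1.72428145
d2 = d1 - sigma*sqrt(T) = 1.68098884
exp(-rT) = 0.99742103
N(d1) = 0.95767148; N(d2) = 0.95361746
C = S_0' * N(d1) - K * exp(-rT) * N(d2) = 23.11719075 * 0.95767148 - 21.5300 * 0.99742103 * 0.95361746 = 1.6602


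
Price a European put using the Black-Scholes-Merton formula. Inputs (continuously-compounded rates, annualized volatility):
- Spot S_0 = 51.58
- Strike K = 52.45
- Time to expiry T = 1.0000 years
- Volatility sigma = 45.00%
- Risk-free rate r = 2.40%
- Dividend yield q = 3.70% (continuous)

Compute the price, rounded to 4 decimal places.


d1 = (ln(S/K) + (r - q + 0.5*sigma^2) * T) / (sigma * sqrt(T)) = 0.15894148
d2 = d1 - sigma * sqrt(T) = -0.29105852
exp(-rT) = 0.97628571; exp(-qT) = 0.96367614
P = K * exp(-rT) * N(-d2) - S_0 * exp(-qT) * N(-d1)
N(-d1) = 0.43685749; N(-d2) = 0.61449672
P = 52.4500 * 0.97628571 * 0.61449672 - 51.5800 * 0.96367614 * 0.43685749 = 9.7514

Answer: Price = 9.7514


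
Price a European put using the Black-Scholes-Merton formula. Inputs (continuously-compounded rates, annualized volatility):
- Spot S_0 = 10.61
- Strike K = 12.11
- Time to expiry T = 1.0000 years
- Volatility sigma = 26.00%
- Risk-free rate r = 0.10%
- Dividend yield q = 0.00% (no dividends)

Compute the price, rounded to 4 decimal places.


d1 = (ln(S/K) + (r - q + 0.5*sigma^2) * T) / (sigma * sqrt(T)) = -0.37474848
d2 = d1 - sigma * sqrt(T) = -0.63474848
exp(-rT) = 0.99900050; exp(-qT) = 1.00000000
P = K * exp(-rT) * N(-d2) - S_0 * exp(-qT) * N(-d1)
N(-d1) = 0.64607623; N(-d2) = 0.73720377
P = 12.1100 * 0.99900050 * 0.73720377 - 10.6100 * 1.00000000 * 0.64607623 = 2.0637

Answer: Price = 2.0637


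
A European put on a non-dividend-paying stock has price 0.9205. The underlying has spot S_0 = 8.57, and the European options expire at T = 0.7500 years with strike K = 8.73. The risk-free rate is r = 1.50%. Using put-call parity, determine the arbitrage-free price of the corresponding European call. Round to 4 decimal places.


Answer: Call price = 0.8582

Derivation:
Put-call parity: C - P = S_0 * exp(-qT) - K * exp(-rT).
S_0 * exp(-qT) = 8.5700 * 1.00000000 = 8.57000000
K * exp(-rT) = 8.7300 * 0.98881304 = 8.63233788
C = P + S*exp(-qT) - K*exp(-rT)
C = 0.9205 + 8.57000000 - 8.63233788 = 0.8582


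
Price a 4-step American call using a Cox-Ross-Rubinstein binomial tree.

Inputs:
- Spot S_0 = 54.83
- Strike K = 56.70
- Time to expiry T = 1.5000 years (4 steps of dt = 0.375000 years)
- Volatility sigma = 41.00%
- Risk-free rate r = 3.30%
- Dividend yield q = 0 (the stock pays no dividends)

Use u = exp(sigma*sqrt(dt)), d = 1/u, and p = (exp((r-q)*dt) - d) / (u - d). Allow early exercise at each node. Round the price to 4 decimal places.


dt = T/N = 0.375000
u = exp(sigma*sqrt(dt)) = 1.285404; d = 1/u = 0.777966
p = (exp((r-q)*dt) - d) / (u - d) = 0.462098
Discount per step: exp(-r*dt) = 0.987701
Stock lattice S(k, i) with i counting down-moves:
  k=0: S(0,0) = 54.8300
  k=1: S(1,0) = 70.4787; S(1,1) = 42.6559
  k=2: S(2,0) = 90.5935; S(2,1) = 54.8300; S(2,2) = 33.1848
  k=3: S(3,0) = 116.4493; S(3,1) = 70.4787; S(3,2) = 42.6559; S(3,3) = 25.8166
  k=4: S(4,0) = 149.6843; S(4,1) = 90.5935; S(4,2) = 54.8300; S(4,3) = 33.1848; S(4,4) = 20.0845
Terminal payoffs V(N, i) = max(S_T - K, 0):
  V(4,0) = 92.984281; V(4,1) = 33.893538; V(4,2) = 0.000000; V(4,3) = 0.000000; V(4,4) = 0.000000
Backward induction: V(k, i) = exp(-r*dt) * [p * V(k+1, i) + (1-p) * V(k+1, i+1)]; then take max(V_cont, immediate exercise) for American.
  V(3,0) = exp(-r*dt) * [p*92.984281 + (1-p)*33.893538] = 60.446592; exercise = 59.749253; V(3,0) = max -> 60.446592
  V(3,1) = exp(-r*dt) * [p*33.893538 + (1-p)*0.000000] = 15.469520; exercise = 13.778675; V(3,1) = max -> 15.469520
  V(3,2) = exp(-r*dt) * [p*0.000000 + (1-p)*0.000000] = 0.000000; exercise = 0.000000; V(3,2) = max -> 0.000000
  V(3,3) = exp(-r*dt) * [p*0.000000 + (1-p)*0.000000] = 0.000000; exercise = 0.000000; V(3,3) = max -> 0.000000
  V(2,0) = exp(-r*dt) * [p*60.446592 + (1-p)*15.469520] = 35.807475; exercise = 33.893538; V(2,0) = max -> 35.807475
  V(2,1) = exp(-r*dt) * [p*15.469520 + (1-p)*0.000000] = 7.060521; exercise = 0.000000; V(2,1) = max -> 7.060521
  V(2,2) = exp(-r*dt) * [p*0.000000 + (1-p)*0.000000] = 0.000000; exercise = 0.000000; V(2,2) = max -> 0.000000
  V(1,0) = exp(-r*dt) * [p*35.807475 + (1-p)*7.060521] = 20.094227; exercise = 13.778675; V(1,0) = max -> 20.094227
  V(1,1) = exp(-r*dt) * [p*7.060521 + (1-p)*0.000000] = 3.222528; exercise = 0.000000; V(1,1) = max -> 3.222528
  V(0,0) = exp(-r*dt) * [p*20.094227 + (1-p)*3.222528] = 10.883391; exercise = 0.000000; V(0,0) = max -> 10.883391

Answer: Price = V(0,0) = 10.8834


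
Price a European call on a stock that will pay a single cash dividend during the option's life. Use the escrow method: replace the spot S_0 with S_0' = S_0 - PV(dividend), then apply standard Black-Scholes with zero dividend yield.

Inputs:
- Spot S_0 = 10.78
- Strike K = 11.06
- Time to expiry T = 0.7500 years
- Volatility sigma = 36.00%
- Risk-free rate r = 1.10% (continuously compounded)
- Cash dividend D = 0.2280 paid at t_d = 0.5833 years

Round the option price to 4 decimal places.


Answer: Price = 1.1354

Derivation:
PV(D) = D * exp(-r * t_d) = 0.2280 * 0.99360424 = 0.22654177
S_0' = S_0 - PV(D) = 10.7800 - 0.22654177 = 10.55345823
d1 = (ln(S_0'/K) + (r + sigma^2/2)*T) / (sigma*sqrt(T)) = 0.03197431
d2 = d1 - sigma*sqrt(T) = -0.27979483
exp(-rT) = 0.99178394
N(d1) = 0.51275373; N(d2) = 0.38981746
C = S_0' * N(d1) - K * exp(-rT) * N(d2) = 10.55345823 * 0.51275373 - 11.0600 * 0.99178394 * 0.38981746 = 1.1354


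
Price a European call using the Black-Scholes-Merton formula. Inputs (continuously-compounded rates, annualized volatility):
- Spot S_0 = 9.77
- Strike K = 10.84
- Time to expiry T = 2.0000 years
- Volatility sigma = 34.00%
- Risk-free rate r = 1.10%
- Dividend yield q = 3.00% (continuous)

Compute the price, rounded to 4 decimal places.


Answer: Price = 1.2595

Derivation:
d1 = (ln(S/K) + (r - q + 0.5*sigma^2) * T) / (sigma * sqrt(T)) = -0.05475196
d2 = d1 - sigma * sqrt(T) = -0.53558458
exp(-rT) = 0.97824024; exp(-qT) = 0.94176453
C = S_0 * exp(-qT) * N(d1) - K * exp(-rT) * N(d2)
N(d1) = 0.47816803; N(d2) = 0.29612285
C = 9.7700 * 0.94176453 * 0.47816803 - 10.8400 * 0.97824024 * 0.29612285 = 1.2595


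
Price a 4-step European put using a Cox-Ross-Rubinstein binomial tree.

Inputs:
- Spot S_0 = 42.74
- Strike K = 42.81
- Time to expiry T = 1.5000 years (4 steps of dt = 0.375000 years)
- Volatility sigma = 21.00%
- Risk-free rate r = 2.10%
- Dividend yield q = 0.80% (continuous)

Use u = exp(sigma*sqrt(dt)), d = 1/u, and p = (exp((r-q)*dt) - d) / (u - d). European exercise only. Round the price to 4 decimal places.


dt = T/N = 0.375000
u = exp(sigma*sqrt(dt)) = 1.137233; d = 1/u = 0.879327
p = (exp((r-q)*dt) - d) / (u - d) = 0.486843
Discount per step: exp(-r*dt) = 0.992156
Stock lattice S(k, i) with i counting down-moves:
  k=0: S(0,0) = 42.7400
  k=1: S(1,0) = 48.6053; S(1,1) = 37.5824
  k=2: S(2,0) = 55.2756; S(2,1) = 42.7400; S(2,2) = 33.0473
  k=3: S(3,0) = 62.8612; S(3,1) = 48.6053; S(3,2) = 37.5824; S(3,3) = 29.0594
  k=4: S(4,0) = 71.4879; S(4,1) = 55.2756; S(4,2) = 42.7400; S(4,3) = 33.0473; S(4,4) = 25.5527
Terminal payoffs V(N, i) = max(K - S_T, 0):
  V(4,0) = 0.000000; V(4,1) = 0.000000; V(4,2) = 0.070000; V(4,3) = 9.762734; V(4,4) = 17.257315
Backward induction: V(k, i) = exp(-r*dt) * [p * V(k+1, i) + (1-p) * V(k+1, i+1)].
  V(3,0) = exp(-r*dt) * [p*0.000000 + (1-p)*0.000000] = 0.000000
  V(3,1) = exp(-r*dt) * [p*0.000000 + (1-p)*0.070000] = 0.035639
  V(3,2) = exp(-r*dt) * [p*0.070000 + (1-p)*9.762734] = 5.004329
  V(3,3) = exp(-r*dt) * [p*9.762734 + (1-p)*17.257315] = 13.501883
  V(2,0) = exp(-r*dt) * [p*0.000000 + (1-p)*0.035639] = 0.018145
  V(2,1) = exp(-r*dt) * [p*0.035639 + (1-p)*5.004329] = 2.565077
  V(2,2) = exp(-r*dt) * [p*5.004329 + (1-p)*13.501883] = 9.291449
  V(1,0) = exp(-r*dt) * [p*0.018145 + (1-p)*2.565077] = 1.314727
  V(1,1) = exp(-r*dt) * [p*2.565077 + (1-p)*9.291449] = 5.969565
  V(0,0) = exp(-r*dt) * [p*1.314727 + (1-p)*5.969565] = 3.674340

Answer: Price = V(0,0) = 3.6743


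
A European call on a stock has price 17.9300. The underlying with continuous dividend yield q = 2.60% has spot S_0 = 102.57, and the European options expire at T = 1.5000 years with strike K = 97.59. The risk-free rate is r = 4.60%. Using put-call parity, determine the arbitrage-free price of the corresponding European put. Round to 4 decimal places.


Answer: Put price = 10.3666

Derivation:
Put-call parity: C - P = S_0 * exp(-qT) - K * exp(-rT).
S_0 * exp(-qT) = 102.5700 * 0.96175071 = 98.64677024
K * exp(-rT) = 97.5900 * 0.93332668 = 91.08335071
P = C - S*exp(-qT) + K*exp(-rT)
P = 17.9300 - 98.64677024 + 91.08335071 = 10.3666


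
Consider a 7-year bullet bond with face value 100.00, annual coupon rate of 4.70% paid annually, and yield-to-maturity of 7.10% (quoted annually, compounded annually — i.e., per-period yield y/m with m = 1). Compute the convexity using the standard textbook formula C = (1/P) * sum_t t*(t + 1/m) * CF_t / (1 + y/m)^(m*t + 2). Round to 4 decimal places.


Answer: Convexity = 40.1232

Derivation:
Coupon per period c = face * coupon_rate / m = 4.700000
Periods per year m = 1; per-period yield y/m = 0.071000
Number of cashflows N = 7
Cashflows (t years, CF_t, discount factor 1/(1+y/m)^(m*t), PV):
  t = 1.0000: CF_t = 4.700000, DF = 0.933707, PV = 4.388422
  t = 2.0000: CF_t = 4.700000, DF = 0.871808, PV = 4.097500
  t = 3.0000: CF_t = 4.700000, DF = 0.814013, PV = 3.825863
  t = 4.0000: CF_t = 4.700000, DF = 0.760050, PV = 3.572235
  t = 5.0000: CF_t = 4.700000, DF = 0.709664, PV = 3.335420
  t = 6.0000: CF_t = 4.700000, DF = 0.662618, PV = 3.114304
  t = 7.0000: CF_t = 104.700000, DF = 0.618691, PV = 64.776934
Price P = sum_t PV_t = 87.110677
Convexity numerator sum_t t*(t + 1/m) * CF_t / (1+y/m)^(m*t + 2):
  t = 1.0000: term = 7.651727
  t = 2.0000: term = 21.433408
  t = 3.0000: term = 40.025038
  t = 4.0000: term = 62.286084
  t = 5.0000: term = 87.235412
  t = 6.0000: term = 114.033218
  t = 7.0000: term = 3162.492259
Convexity = (1/P) * sum = 3495.157146 / 87.110677 = 40.123177


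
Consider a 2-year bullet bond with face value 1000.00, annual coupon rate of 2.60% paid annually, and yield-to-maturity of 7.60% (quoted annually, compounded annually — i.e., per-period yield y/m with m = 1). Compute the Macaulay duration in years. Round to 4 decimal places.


Coupon per period c = face * coupon_rate / m = 26.000000
Periods per year m = 1; per-period yield y/m = 0.076000
Number of cashflows N = 2
Cashflows (t years, CF_t, discount factor 1/(1+y/m)^(m*t), PV):
  t = 1.0000: CF_t = 26.000000, DF = 0.929368, PV = 24.163569
  t = 2.0000: CF_t = 1026.000000, DF = 0.863725, PV = 886.181783
Price P = sum_t PV_t = 910.345352
Macaulay numerator sum_t t * PV_t:
  t * PV_t at t = 1.0000: 24.163569
  t * PV_t at t = 2.0000: 1772.363566
Macaulay duration D = (sum_t t * PV_t) / P = 1796.527135 / 910.345352 = 1.973457

Answer: Macaulay duration = 1.9735 years


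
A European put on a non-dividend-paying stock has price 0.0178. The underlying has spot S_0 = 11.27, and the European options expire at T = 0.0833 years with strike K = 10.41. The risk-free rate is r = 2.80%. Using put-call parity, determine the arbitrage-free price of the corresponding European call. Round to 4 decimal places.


Put-call parity: C - P = S_0 * exp(-qT) - K * exp(-rT).
S_0 * exp(-qT) = 11.2700 * 1.00000000 = 11.27000000
K * exp(-rT) = 10.4100 * 0.99767032 = 10.38574801
C = P + S*exp(-qT) - K*exp(-rT)
C = 0.0178 + 11.27000000 - 10.38574801 = 0.9021

Answer: Call price = 0.9021


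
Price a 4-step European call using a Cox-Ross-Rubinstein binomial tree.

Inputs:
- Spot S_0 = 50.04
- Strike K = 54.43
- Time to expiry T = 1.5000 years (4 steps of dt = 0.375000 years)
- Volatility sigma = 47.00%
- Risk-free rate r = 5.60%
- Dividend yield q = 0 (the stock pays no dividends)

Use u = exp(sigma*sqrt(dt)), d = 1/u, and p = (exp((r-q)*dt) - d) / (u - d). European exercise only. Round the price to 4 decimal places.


dt = T/N = 0.375000
u = exp(sigma*sqrt(dt)) = 1.333511; d = 1/u = 0.749900
p = (exp((r-q)*dt) - d) / (u - d) = 0.464902
Discount per step: exp(-r*dt) = 0.979219
Stock lattice S(k, i) with i counting down-moves:
  k=0: S(0,0) = 50.0400
  k=1: S(1,0) = 66.7289; S(1,1) = 37.5250
  k=2: S(2,0) = 88.9837; S(2,1) = 50.0400; S(2,2) = 28.1400
  k=3: S(3,0) = 118.6607; S(3,1) = 66.7289; S(3,2) = 37.5250; S(3,3) = 21.1022
  k=4: S(4,0) = 158.2353; S(4,1) = 88.9837; S(4,2) = 50.0400; S(4,3) = 28.1400; S(4,4) = 15.8245
Terminal payoffs V(N, i) = max(S_T - K, 0):
  V(4,0) = 103.805252; V(4,1) = 34.553662; V(4,2) = 0.000000; V(4,3) = 0.000000; V(4,4) = 0.000000
Backward induction: V(k, i) = exp(-r*dt) * [p * V(k+1, i) + (1-p) * V(k+1, i+1)].
  V(3,0) = exp(-r*dt) * [p*103.805252 + (1-p)*34.553662] = 65.361771
  V(3,1) = exp(-r*dt) * [p*34.553662 + (1-p)*0.000000] = 15.730247
  V(3,2) = exp(-r*dt) * [p*0.000000 + (1-p)*0.000000] = 0.000000
  V(3,3) = exp(-r*dt) * [p*0.000000 + (1-p)*0.000000] = 0.000000
  V(2,0) = exp(-r*dt) * [p*65.361771 + (1-p)*15.730247] = 37.997666
  V(2,1) = exp(-r*dt) * [p*15.730247 + (1-p)*0.000000] = 7.161055
  V(2,2) = exp(-r*dt) * [p*0.000000 + (1-p)*0.000000] = 0.000000
  V(1,0) = exp(-r*dt) * [p*37.997666 + (1-p)*7.161055] = 21.050334
  V(1,1) = exp(-r*dt) * [p*7.161055 + (1-p)*0.000000] = 3.260007
  V(0,0) = exp(-r*dt) * [p*21.050334 + (1-p)*3.260007] = 11.291149

Answer: Price = V(0,0) = 11.2911


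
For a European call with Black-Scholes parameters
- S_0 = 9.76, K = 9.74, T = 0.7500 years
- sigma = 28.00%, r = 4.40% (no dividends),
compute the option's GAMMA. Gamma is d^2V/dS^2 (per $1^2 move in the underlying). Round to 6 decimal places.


d1 = 0.2657926104; d2 = 0.0233054973
phi(d1) = 0.3850964760; exp(-qT) = 1.0000000000; exp(-rT) = 0.9675385596
Gamma = exp(-qT) * phi(d1) / (S * sigma * sqrt(T)) = 1.0000000000 * 0.3850964760 / (9.7600 * 0.2800 * 0.8660254038) = 0.162716

Answer: Gamma = 0.162716


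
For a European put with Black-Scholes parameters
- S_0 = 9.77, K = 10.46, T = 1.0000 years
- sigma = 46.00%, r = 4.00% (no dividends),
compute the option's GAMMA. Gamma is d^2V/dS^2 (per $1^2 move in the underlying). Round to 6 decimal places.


d1 = 0.1686043640; d2 = -0.2913956360
phi(d1) = 0.3933119371; exp(-qT) = 1.0000000000; exp(-rT) = 0.9607894392
Gamma = exp(-qT) * phi(d1) / (S * sigma * sqrt(T)) = 1.0000000000 * 0.3933119371 / (9.7700 * 0.4600 * 1.0000000000) = 0.087515

Answer: Gamma = 0.087515


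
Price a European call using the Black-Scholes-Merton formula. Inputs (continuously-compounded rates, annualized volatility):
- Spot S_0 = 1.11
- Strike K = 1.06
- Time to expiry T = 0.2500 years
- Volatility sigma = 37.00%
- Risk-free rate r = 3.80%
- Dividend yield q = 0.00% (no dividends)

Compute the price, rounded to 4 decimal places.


d1 = (ln(S/K) + (r - q + 0.5*sigma^2) * T) / (sigma * sqrt(T)) = 0.39299247
d2 = d1 - sigma * sqrt(T) = 0.20799247
exp(-rT) = 0.99054498; exp(-qT) = 1.00000000
C = S_0 * exp(-qT) * N(d1) - K * exp(-rT) * N(d2)
N(d1) = 0.65283748; N(d2) = 0.58238258
C = 1.1100 * 1.00000000 * 0.65283748 - 1.0600 * 0.99054498 * 0.58238258 = 0.1132

Answer: Price = 0.1132


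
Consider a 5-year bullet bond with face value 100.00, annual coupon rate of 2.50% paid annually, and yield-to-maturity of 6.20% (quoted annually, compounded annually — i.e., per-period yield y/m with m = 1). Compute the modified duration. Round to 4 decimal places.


Coupon per period c = face * coupon_rate / m = 2.500000
Periods per year m = 1; per-period yield y/m = 0.062000
Number of cashflows N = 5
Cashflows (t years, CF_t, discount factor 1/(1+y/m)^(m*t), PV):
  t = 1.0000: CF_t = 2.500000, DF = 0.941620, PV = 2.354049
  t = 2.0000: CF_t = 2.500000, DF = 0.886647, PV = 2.216619
  t = 3.0000: CF_t = 2.500000, DF = 0.834885, PV = 2.087211
  t = 4.0000: CF_t = 2.500000, DF = 0.786144, PV = 1.965359
  t = 5.0000: CF_t = 102.500000, DF = 0.740248, PV = 75.875450
Price P = sum_t PV_t = 84.498689
First compute Macaulay numerator sum_t t * PV_t:
  t * PV_t at t = 1.0000: 2.354049
  t * PV_t at t = 2.0000: 4.433237
  t * PV_t at t = 3.0000: 6.261634
  t * PV_t at t = 4.0000: 7.861437
  t * PV_t at t = 5.0000: 379.377252
Macaulay duration D = 400.287609 / 84.498689 = 4.737205
Modified duration = D / (1 + y/m) = 4.737205 / (1 + 0.062000) = 4.460645

Answer: Modified duration = 4.4606


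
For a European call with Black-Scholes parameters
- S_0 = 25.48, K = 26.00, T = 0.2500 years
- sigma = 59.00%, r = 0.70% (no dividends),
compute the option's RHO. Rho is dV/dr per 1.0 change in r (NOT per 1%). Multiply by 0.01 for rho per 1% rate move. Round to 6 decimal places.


d1 = 0.0849484498; d2 = -0.2100515502
phi(d1) = 0.3975054427; exp(-qT) = 1.0000000000; exp(-rT) = 0.9982515304
N(d2) = 0.4168137196
Rho = K*T*exp(-rT)*N(d2) = 26.0000 * 0.2500 * 0.9982515304 * 0.4168137196 = 2.704552

Answer: Rho = 2.704552


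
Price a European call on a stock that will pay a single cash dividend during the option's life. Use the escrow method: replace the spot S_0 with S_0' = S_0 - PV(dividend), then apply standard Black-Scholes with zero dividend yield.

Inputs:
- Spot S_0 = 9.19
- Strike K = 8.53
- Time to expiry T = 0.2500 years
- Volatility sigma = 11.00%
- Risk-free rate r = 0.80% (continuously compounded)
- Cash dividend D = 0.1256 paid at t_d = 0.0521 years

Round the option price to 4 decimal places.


PV(D) = D * exp(-r * t_d) = 0.1256 * 0.99958329 = 0.12554766
S_0' = S_0 - PV(D) = 9.1900 - 0.12554766 = 9.06445234
d1 = (ln(S_0'/K) + (r + sigma^2/2)*T) / (sigma*sqrt(T)) = 1.16879211
d2 = d1 - sigma*sqrt(T) = 1.11379211
exp(-rT) = 0.99800200
N(d1) = 0.87875630; N(d2) = 0.86731581
C = S_0' * N(d1) - K * exp(-rT) * N(d2) = 9.06445234 * 0.87875630 - 8.5300 * 0.99800200 * 0.86731581 = 0.5820

Answer: Price = 0.5820


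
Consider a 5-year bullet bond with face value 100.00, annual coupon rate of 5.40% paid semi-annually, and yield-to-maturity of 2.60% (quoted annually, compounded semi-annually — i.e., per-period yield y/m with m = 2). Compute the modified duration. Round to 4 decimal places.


Coupon per period c = face * coupon_rate / m = 2.700000
Periods per year m = 2; per-period yield y/m = 0.013000
Number of cashflows N = 10
Cashflows (t years, CF_t, discount factor 1/(1+y/m)^(m*t), PV):
  t = 0.5000: CF_t = 2.700000, DF = 0.987167, PV = 2.665350
  t = 1.0000: CF_t = 2.700000, DF = 0.974498, PV = 2.631146
  t = 1.5000: CF_t = 2.700000, DF = 0.961992, PV = 2.597380
  t = 2.0000: CF_t = 2.700000, DF = 0.949647, PV = 2.564047
  t = 2.5000: CF_t = 2.700000, DF = 0.937460, PV = 2.531142
  t = 3.0000: CF_t = 2.700000, DF = 0.925429, PV = 2.498660
  t = 3.5000: CF_t = 2.700000, DF = 0.913553, PV = 2.466594
  t = 4.0000: CF_t = 2.700000, DF = 0.901829, PV = 2.434940
  t = 4.5000: CF_t = 2.700000, DF = 0.890256, PV = 2.403692
  t = 5.0000: CF_t = 102.700000, DF = 0.878831, PV = 90.255981
Price P = sum_t PV_t = 113.048930
First compute Macaulay numerator sum_t t * PV_t:
  t * PV_t at t = 0.5000: 1.332675
  t * PV_t at t = 1.0000: 2.631146
  t * PV_t at t = 1.5000: 3.896069
  t * PV_t at t = 2.0000: 5.128094
  t * PV_t at t = 2.5000: 6.327855
  t * PV_t at t = 3.0000: 7.495979
  t * PV_t at t = 3.5000: 8.633079
  t * PV_t at t = 4.0000: 9.739759
  t * PV_t at t = 4.5000: 10.816612
  t * PV_t at t = 5.0000: 451.279904
Macaulay duration D = 507.281172 / 113.048930 = 4.487271
Modified duration = D / (1 + y/m) = 4.487271 / (1 + 0.013000) = 4.429685

Answer: Modified duration = 4.4297


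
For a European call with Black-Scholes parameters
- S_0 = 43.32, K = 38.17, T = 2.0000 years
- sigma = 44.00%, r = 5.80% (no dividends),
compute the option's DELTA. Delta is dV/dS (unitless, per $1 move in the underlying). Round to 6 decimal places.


Answer: Delta = 0.758331

Derivation:
d1 = 0.7009429882; d2 = 0.0786890208
phi(d1) = 0.3120477464; exp(-qT) = 1.0000000000; exp(-rT) = 0.8904752233
N(d1) = 0.7583307024
Delta = exp(-qT) * N(d1) = 1.0000000000 * 0.7583307024 = 0.758331


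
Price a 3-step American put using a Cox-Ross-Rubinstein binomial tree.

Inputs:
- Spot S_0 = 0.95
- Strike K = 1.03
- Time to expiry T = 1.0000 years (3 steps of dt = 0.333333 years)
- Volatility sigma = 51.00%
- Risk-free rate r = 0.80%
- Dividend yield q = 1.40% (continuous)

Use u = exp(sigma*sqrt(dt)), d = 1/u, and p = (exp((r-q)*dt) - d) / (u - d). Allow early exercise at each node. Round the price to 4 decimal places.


dt = T/N = 0.333333
u = exp(sigma*sqrt(dt)) = 1.342386; d = 1/u = 0.744942
p = (exp((r-q)*dt) - d) / (u - d) = 0.423571
Discount per step: exp(-r*dt) = 0.997337
Stock lattice S(k, i) with i counting down-moves:
  k=0: S(0,0) = 0.9500
  k=1: S(1,0) = 1.2753; S(1,1) = 0.7077
  k=2: S(2,0) = 1.7119; S(2,1) = 0.9500; S(2,2) = 0.5272
  k=3: S(3,0) = 2.2980; S(3,1) = 1.2753; S(3,2) = 0.7077; S(3,3) = 0.3927
Terminal payoffs V(N, i) = max(K - S_T, 0):
  V(3,0) = 0.000000; V(3,1) = 0.000000; V(3,2) = 0.322305; V(3,3) = 0.637272
Backward induction: V(k, i) = exp(-r*dt) * [p * V(k+1, i) + (1-p) * V(k+1, i+1)]; then take max(V_cont, immediate exercise) for American.
  V(2,0) = exp(-r*dt) * [p*0.000000 + (1-p)*0.000000] = 0.000000; exercise = 0.000000; V(2,0) = max -> 0.000000
  V(2,1) = exp(-r*dt) * [p*0.000000 + (1-p)*0.322305] = 0.185291; exercise = 0.080000; V(2,1) = max -> 0.185291
  V(2,2) = exp(-r*dt) * [p*0.322305 + (1-p)*0.637272] = 0.502520; exercise = 0.502808; V(2,2) = max -> 0.502808
  V(1,0) = exp(-r*dt) * [p*0.000000 + (1-p)*0.185291] = 0.106523; exercise = 0.000000; V(1,0) = max -> 0.106523
  V(1,1) = exp(-r*dt) * [p*0.185291 + (1-p)*0.502808] = 0.367336; exercise = 0.322305; V(1,1) = max -> 0.367336
  V(0,0) = exp(-r*dt) * [p*0.106523 + (1-p)*0.367336] = 0.256179; exercise = 0.080000; V(0,0) = max -> 0.256179

Answer: Price = V(0,0) = 0.2562


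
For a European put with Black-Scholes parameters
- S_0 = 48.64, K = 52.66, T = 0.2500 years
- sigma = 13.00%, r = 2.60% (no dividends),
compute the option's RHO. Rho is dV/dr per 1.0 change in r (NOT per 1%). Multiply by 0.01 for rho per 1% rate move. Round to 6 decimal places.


Answer: Rho = -11.455063

Derivation:
d1 = -1.0891910217; d2 = -1.1541910217
phi(d1) = 0.2204449943; exp(-qT) = 1.0000000000; exp(-rT) = 0.9935210793
N(-d2) = 0.8757890687
Rho = -K*T*exp(-rT)*N(-d2) = -52.6600 * 0.2500 * 0.9935210793 * 0.8757890687 = -11.455063


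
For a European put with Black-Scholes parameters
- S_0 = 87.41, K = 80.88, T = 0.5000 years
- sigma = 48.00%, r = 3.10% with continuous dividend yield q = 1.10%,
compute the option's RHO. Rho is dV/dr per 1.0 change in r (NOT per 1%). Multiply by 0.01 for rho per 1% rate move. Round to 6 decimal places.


Answer: Rho = -18.504766

Derivation:
d1 = 0.4279266399; d2 = 0.0885153849
phi(d1) = 0.3640372295; exp(-qT) = 0.9945150973; exp(-rT) = 0.9846195068
N(-d2) = 0.4647335285
Rho = -K*T*exp(-rT)*N(-d2) = -80.8800 * 0.5000 * 0.9846195068 * 0.4647335285 = -18.504766


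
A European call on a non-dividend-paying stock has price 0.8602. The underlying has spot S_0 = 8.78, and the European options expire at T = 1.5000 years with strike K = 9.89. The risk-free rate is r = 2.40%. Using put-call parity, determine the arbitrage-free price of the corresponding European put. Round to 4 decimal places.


Put-call parity: C - P = S_0 * exp(-qT) - K * exp(-rT).
S_0 * exp(-qT) = 8.7800 * 1.00000000 = 8.78000000
K * exp(-rT) = 9.8900 * 0.96464029 = 9.54029250
P = C - S*exp(-qT) + K*exp(-rT)
P = 0.8602 - 8.78000000 + 9.54029250 = 1.6205

Answer: Put price = 1.6205


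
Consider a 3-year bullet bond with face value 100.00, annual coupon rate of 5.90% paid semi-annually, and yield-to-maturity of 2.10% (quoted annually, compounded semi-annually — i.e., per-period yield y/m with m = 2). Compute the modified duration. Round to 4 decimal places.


Coupon per period c = face * coupon_rate / m = 2.950000
Periods per year m = 2; per-period yield y/m = 0.010500
Number of cashflows N = 6
Cashflows (t years, CF_t, discount factor 1/(1+y/m)^(m*t), PV):
  t = 0.5000: CF_t = 2.950000, DF = 0.989609, PV = 2.919347
  t = 1.0000: CF_t = 2.950000, DF = 0.979326, PV = 2.889012
  t = 1.5000: CF_t = 2.950000, DF = 0.969150, PV = 2.858993
  t = 2.0000: CF_t = 2.950000, DF = 0.959080, PV = 2.829285
  t = 2.5000: CF_t = 2.950000, DF = 0.949114, PV = 2.799887
  t = 3.0000: CF_t = 102.950000, DF = 0.939252, PV = 96.695985
Price P = sum_t PV_t = 110.992509
First compute Macaulay numerator sum_t t * PV_t:
  t * PV_t at t = 0.5000: 1.459673
  t * PV_t at t = 1.0000: 2.889012
  t * PV_t at t = 1.5000: 4.288489
  t * PV_t at t = 2.0000: 5.658571
  t * PV_t at t = 2.5000: 6.999716
  t * PV_t at t = 3.0000: 290.087956
Macaulay duration D = 311.383418 / 110.992509 = 2.805445
Modified duration = D / (1 + y/m) = 2.805445 / (1 + 0.010500) = 2.776294

Answer: Modified duration = 2.7763


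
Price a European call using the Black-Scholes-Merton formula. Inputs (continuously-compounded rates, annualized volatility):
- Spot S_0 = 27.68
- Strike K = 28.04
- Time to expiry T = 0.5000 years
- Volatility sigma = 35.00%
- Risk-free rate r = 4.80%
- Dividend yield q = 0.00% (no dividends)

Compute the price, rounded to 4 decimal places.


Answer: Price = 2.8661

Derivation:
d1 = (ln(S/K) + (r - q + 0.5*sigma^2) * T) / (sigma * sqrt(T)) = 0.16850584
d2 = d1 - sigma * sqrt(T) = -0.07898153
exp(-rT) = 0.97628571; exp(-qT) = 1.00000000
C = S_0 * exp(-qT) * N(d1) - K * exp(-rT) * N(d2)
N(d1) = 0.56690733; N(d2) = 0.46852366
C = 27.6800 * 1.00000000 * 0.56690733 - 28.0400 * 0.97628571 * 0.46852366 = 2.8661


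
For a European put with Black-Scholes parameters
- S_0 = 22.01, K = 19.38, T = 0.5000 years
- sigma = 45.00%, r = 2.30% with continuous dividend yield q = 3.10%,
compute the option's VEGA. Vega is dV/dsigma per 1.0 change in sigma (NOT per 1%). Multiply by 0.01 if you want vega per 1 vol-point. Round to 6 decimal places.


Answer: Vega = 5.265517

Derivation:
d1 = 0.5464530290; d2 = 0.2282549774
phi(d1) = 0.3436113731; exp(-qT) = 0.9846195068; exp(-rT) = 0.9885658722
Vega = S * exp(-qT) * phi(d1) * sqrt(T) = 22.0100 * 0.9846195068 * 0.3436113731 * 0.7071067812 = 5.265517


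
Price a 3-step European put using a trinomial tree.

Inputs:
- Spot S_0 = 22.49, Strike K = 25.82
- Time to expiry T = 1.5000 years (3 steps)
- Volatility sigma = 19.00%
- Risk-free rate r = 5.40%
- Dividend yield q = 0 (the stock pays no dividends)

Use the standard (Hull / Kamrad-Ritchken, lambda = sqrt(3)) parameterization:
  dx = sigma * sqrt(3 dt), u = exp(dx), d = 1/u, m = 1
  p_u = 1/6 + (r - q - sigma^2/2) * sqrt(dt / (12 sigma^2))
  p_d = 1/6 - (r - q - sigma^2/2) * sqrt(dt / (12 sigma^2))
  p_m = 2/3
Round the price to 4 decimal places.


Answer: Price = V(0,0) = 2.9488

Derivation:
dt = T/N = 0.500000; dx = sigma*sqrt(3*dt) = 0.232702
u = exp(dx) = 1.262005; d = 1/u = 0.792390
p_u = 0.205289, p_m = 0.666667, p_d = 0.128044
Discount per step: exp(-r*dt) = 0.973361
Stock lattice S(k, j) with j the centered position index:
  k=0: S(0,+0) = 22.4900
  k=1: S(1,-1) = 17.8209; S(1,+0) = 22.4900; S(1,+1) = 28.3825
  k=2: S(2,-2) = 14.1211; S(2,-1) = 17.8209; S(2,+0) = 22.4900; S(2,+1) = 28.3825; S(2,+2) = 35.8188
  k=3: S(3,-3) = 11.1894; S(3,-2) = 14.1211; S(3,-1) = 17.8209; S(3,+0) = 22.4900; S(3,+1) = 28.3825; S(3,+2) = 35.8188; S(3,+3) = 45.2035
Terminal payoffs V(N, j) = max(K - S_T, 0):
  V(3,-3) = 14.630608; V(3,-2) = 11.698934; V(3,-1) = 7.999148; V(3,+0) = 3.330000; V(3,+1) = 0.000000; V(3,+2) = 0.000000; V(3,+3) = 0.000000
Backward induction: V(k, j) = exp(-r*dt) * [p_u * V(k+1, j+1) + p_m * V(k+1, j) + p_d * V(k+1, j-1)]
  V(2,-2) = exp(-r*dt) * [p_u*7.999148 + p_m*11.698934 + p_d*14.630608] = 11.013380
  V(2,-1) = exp(-r*dt) * [p_u*3.330000 + p_m*7.999148 + p_d*11.698934] = 7.314186
  V(2,+0) = exp(-r*dt) * [p_u*0.000000 + p_m*3.330000 + p_d*7.999148] = 3.157822
  V(2,+1) = exp(-r*dt) * [p_u*0.000000 + p_m*0.000000 + p_d*3.330000] = 0.415029
  V(2,+2) = exp(-r*dt) * [p_u*0.000000 + p_m*0.000000 + p_d*0.000000] = 0.000000
  V(1,-1) = exp(-r*dt) * [p_u*3.157822 + p_m*7.314186 + p_d*11.013380] = 6.749861
  V(1,+0) = exp(-r*dt) * [p_u*0.415029 + p_m*3.157822 + p_d*7.314186] = 3.043657
  V(1,+1) = exp(-r*dt) * [p_u*0.000000 + p_m*0.415029 + p_d*3.157822] = 0.662885
  V(0,+0) = exp(-r*dt) * [p_u*0.662885 + p_m*3.043657 + p_d*6.749861] = 2.948767


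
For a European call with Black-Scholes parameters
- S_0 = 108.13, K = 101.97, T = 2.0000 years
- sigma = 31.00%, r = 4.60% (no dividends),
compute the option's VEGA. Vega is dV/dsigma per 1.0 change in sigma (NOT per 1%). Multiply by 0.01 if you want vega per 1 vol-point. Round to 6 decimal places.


d1 = 0.5628468579; d2 = 0.1244406535
phi(d1) = 0.3405011330; exp(-qT) = 1.0000000000; exp(-rT) = 0.9121051495
Vega = S * exp(-qT) * phi(d1) * sqrt(T) = 108.1300 * 1.0000000000 * 0.3405011330 * 1.4142135624 = 52.069063

Answer: Vega = 52.069063


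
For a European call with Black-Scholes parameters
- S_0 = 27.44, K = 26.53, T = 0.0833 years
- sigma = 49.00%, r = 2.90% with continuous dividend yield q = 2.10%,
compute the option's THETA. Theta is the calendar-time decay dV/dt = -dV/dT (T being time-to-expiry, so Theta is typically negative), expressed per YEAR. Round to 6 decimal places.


Answer: Theta = -8.908258

Derivation:
d1 = 0.3138976648; d2 = 0.1724751418
phi(d1) = 0.3797643291; exp(-qT) = 0.9982522291; exp(-rT) = 0.9975872155
Theta = -S*exp(-qT)*phi(d1)*sigma/(2*sqrt(T)) - r*K*exp(-rT)*N(d2) + q*S*exp(-qT)*N(d1)
N(d1) = 0.6232006180; N(d2) = 0.5684679988; sqrt(T) = 0.2886173938
Term 1 = -27.4400 * 0.9982522291 * 0.3797643291 * 0.4900 / (2 * 0.2886173938) = -8.8304360310
Term 2 = -0.0290 * 26.5300 * 0.9975872155 * 0.5684679988 = -0.4363069634
Term 3 = 0.0210 * 27.4400 * 0.9982522291 * 0.6232006180 = 0.3584854766
Theta = -8.8304360310 + (-0.4363069634) + (0.3584854766) = -8.908258


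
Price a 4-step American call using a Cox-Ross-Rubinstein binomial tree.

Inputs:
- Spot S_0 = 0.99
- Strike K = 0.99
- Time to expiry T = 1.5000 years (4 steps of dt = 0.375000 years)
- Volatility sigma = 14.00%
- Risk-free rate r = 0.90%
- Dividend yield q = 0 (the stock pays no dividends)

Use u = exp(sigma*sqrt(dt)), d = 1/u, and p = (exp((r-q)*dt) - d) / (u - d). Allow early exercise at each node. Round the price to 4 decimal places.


dt = T/N = 0.375000
u = exp(sigma*sqrt(dt)) = 1.089514; d = 1/u = 0.917840
p = (exp((r-q)*dt) - d) / (u - d) = 0.498273
Discount per step: exp(-r*dt) = 0.996631
Stock lattice S(k, i) with i counting down-moves:
  k=0: S(0,0) = 0.9900
  k=1: S(1,0) = 1.0786; S(1,1) = 0.9087
  k=2: S(2,0) = 1.1752; S(2,1) = 0.9900; S(2,2) = 0.8340
  k=3: S(3,0) = 1.2804; S(3,1) = 1.0786; S(3,2) = 0.9087; S(3,3) = 0.7655
  k=4: S(4,0) = 1.3950; S(4,1) = 1.1752; S(4,2) = 0.9900; S(4,3) = 0.8340; S(4,4) = 0.7026
Terminal payoffs V(N, i) = max(S_T - K, 0):
  V(4,0) = 0.404977; V(4,1) = 0.185171; V(4,2) = 0.000000; V(4,3) = 0.000000; V(4,4) = 0.000000
Backward induction: V(k, i) = exp(-r*dt) * [p * V(k+1, i) + (1-p) * V(k+1, i+1)]; then take max(V_cont, immediate exercise) for American.
  V(3,0) = exp(-r*dt) * [p*0.404977 + (1-p)*0.185171] = 0.293702; exercise = 0.290366; V(3,0) = max -> 0.293702
  V(3,1) = exp(-r*dt) * [p*0.185171 + (1-p)*0.000000] = 0.091955; exercise = 0.088619; V(3,1) = max -> 0.091955
  V(3,2) = exp(-r*dt) * [p*0.000000 + (1-p)*0.000000] = 0.000000; exercise = 0.000000; V(3,2) = max -> 0.000000
  V(3,3) = exp(-r*dt) * [p*0.000000 + (1-p)*0.000000] = 0.000000; exercise = 0.000000; V(3,3) = max -> 0.000000
  V(2,0) = exp(-r*dt) * [p*0.293702 + (1-p)*0.091955] = 0.191831; exercise = 0.185171; V(2,0) = max -> 0.191831
  V(2,1) = exp(-r*dt) * [p*0.091955 + (1-p)*0.000000] = 0.045664; exercise = 0.000000; V(2,1) = max -> 0.045664
  V(2,2) = exp(-r*dt) * [p*0.000000 + (1-p)*0.000000] = 0.000000; exercise = 0.000000; V(2,2) = max -> 0.000000
  V(1,0) = exp(-r*dt) * [p*0.191831 + (1-p)*0.045664] = 0.118096; exercise = 0.088619; V(1,0) = max -> 0.118096
  V(1,1) = exp(-r*dt) * [p*0.045664 + (1-p)*0.000000] = 0.022677; exercise = 0.000000; V(1,1) = max -> 0.022677
  V(0,0) = exp(-r*dt) * [p*0.118096 + (1-p)*0.022677] = 0.069985; exercise = 0.000000; V(0,0) = max -> 0.069985

Answer: Price = V(0,0) = 0.0700
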